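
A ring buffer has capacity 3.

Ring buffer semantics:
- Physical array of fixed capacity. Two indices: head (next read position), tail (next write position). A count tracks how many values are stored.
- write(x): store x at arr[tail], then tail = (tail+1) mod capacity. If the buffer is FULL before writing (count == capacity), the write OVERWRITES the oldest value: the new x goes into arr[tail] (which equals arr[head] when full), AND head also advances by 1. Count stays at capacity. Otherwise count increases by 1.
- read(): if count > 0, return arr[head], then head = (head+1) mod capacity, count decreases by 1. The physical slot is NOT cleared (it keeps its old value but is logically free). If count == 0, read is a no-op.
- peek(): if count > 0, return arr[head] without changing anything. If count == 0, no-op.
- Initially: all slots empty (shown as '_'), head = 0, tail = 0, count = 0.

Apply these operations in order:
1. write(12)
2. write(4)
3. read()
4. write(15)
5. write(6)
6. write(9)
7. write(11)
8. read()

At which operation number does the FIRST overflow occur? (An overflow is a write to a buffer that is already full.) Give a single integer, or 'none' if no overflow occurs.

Answer: 6

Derivation:
After op 1 (write(12)): arr=[12 _ _] head=0 tail=1 count=1
After op 2 (write(4)): arr=[12 4 _] head=0 tail=2 count=2
After op 3 (read()): arr=[12 4 _] head=1 tail=2 count=1
After op 4 (write(15)): arr=[12 4 15] head=1 tail=0 count=2
After op 5 (write(6)): arr=[6 4 15] head=1 tail=1 count=3
After op 6 (write(9)): arr=[6 9 15] head=2 tail=2 count=3
After op 7 (write(11)): arr=[6 9 11] head=0 tail=0 count=3
After op 8 (read()): arr=[6 9 11] head=1 tail=0 count=2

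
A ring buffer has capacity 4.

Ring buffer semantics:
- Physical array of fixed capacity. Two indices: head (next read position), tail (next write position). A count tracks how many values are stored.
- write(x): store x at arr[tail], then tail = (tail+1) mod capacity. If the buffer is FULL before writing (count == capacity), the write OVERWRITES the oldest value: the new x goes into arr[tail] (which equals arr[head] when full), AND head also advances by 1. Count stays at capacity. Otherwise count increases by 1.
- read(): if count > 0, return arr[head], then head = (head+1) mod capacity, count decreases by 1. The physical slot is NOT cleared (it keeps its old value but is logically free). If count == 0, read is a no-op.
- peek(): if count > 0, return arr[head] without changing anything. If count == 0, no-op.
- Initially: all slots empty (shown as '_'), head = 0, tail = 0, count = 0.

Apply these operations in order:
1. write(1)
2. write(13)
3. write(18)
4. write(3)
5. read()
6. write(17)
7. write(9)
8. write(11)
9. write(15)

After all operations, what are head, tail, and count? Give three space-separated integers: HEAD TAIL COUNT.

After op 1 (write(1)): arr=[1 _ _ _] head=0 tail=1 count=1
After op 2 (write(13)): arr=[1 13 _ _] head=0 tail=2 count=2
After op 3 (write(18)): arr=[1 13 18 _] head=0 tail=3 count=3
After op 4 (write(3)): arr=[1 13 18 3] head=0 tail=0 count=4
After op 5 (read()): arr=[1 13 18 3] head=1 tail=0 count=3
After op 6 (write(17)): arr=[17 13 18 3] head=1 tail=1 count=4
After op 7 (write(9)): arr=[17 9 18 3] head=2 tail=2 count=4
After op 8 (write(11)): arr=[17 9 11 3] head=3 tail=3 count=4
After op 9 (write(15)): arr=[17 9 11 15] head=0 tail=0 count=4

Answer: 0 0 4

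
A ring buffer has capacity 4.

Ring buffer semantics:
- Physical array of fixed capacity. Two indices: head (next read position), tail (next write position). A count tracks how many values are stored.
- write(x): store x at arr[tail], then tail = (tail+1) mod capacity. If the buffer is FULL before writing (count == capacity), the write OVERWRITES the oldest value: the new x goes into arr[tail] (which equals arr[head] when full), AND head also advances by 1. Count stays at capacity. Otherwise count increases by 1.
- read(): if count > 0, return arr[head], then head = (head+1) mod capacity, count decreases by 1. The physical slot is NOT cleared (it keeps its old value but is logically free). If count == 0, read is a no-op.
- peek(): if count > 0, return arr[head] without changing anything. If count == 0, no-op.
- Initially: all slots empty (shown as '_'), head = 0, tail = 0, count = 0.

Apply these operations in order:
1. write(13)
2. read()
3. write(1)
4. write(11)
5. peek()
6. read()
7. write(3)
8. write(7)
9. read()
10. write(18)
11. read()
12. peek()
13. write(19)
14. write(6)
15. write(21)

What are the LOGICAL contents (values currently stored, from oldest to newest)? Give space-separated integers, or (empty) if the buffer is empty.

After op 1 (write(13)): arr=[13 _ _ _] head=0 tail=1 count=1
After op 2 (read()): arr=[13 _ _ _] head=1 tail=1 count=0
After op 3 (write(1)): arr=[13 1 _ _] head=1 tail=2 count=1
After op 4 (write(11)): arr=[13 1 11 _] head=1 tail=3 count=2
After op 5 (peek()): arr=[13 1 11 _] head=1 tail=3 count=2
After op 6 (read()): arr=[13 1 11 _] head=2 tail=3 count=1
After op 7 (write(3)): arr=[13 1 11 3] head=2 tail=0 count=2
After op 8 (write(7)): arr=[7 1 11 3] head=2 tail=1 count=3
After op 9 (read()): arr=[7 1 11 3] head=3 tail=1 count=2
After op 10 (write(18)): arr=[7 18 11 3] head=3 tail=2 count=3
After op 11 (read()): arr=[7 18 11 3] head=0 tail=2 count=2
After op 12 (peek()): arr=[7 18 11 3] head=0 tail=2 count=2
After op 13 (write(19)): arr=[7 18 19 3] head=0 tail=3 count=3
After op 14 (write(6)): arr=[7 18 19 6] head=0 tail=0 count=4
After op 15 (write(21)): arr=[21 18 19 6] head=1 tail=1 count=4

Answer: 18 19 6 21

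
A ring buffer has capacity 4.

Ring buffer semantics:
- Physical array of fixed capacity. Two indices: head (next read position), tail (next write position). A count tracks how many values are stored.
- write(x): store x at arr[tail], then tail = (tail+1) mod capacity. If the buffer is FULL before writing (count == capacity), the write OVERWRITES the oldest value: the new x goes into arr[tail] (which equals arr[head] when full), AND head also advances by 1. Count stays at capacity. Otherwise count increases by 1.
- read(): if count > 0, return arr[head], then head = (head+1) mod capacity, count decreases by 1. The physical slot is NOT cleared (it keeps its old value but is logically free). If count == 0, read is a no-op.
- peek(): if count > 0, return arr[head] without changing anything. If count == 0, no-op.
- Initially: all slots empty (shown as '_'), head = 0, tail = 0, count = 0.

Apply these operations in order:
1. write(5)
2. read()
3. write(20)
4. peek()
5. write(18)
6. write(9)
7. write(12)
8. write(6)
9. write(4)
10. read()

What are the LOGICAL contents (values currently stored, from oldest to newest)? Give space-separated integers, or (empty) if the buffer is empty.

After op 1 (write(5)): arr=[5 _ _ _] head=0 tail=1 count=1
After op 2 (read()): arr=[5 _ _ _] head=1 tail=1 count=0
After op 3 (write(20)): arr=[5 20 _ _] head=1 tail=2 count=1
After op 4 (peek()): arr=[5 20 _ _] head=1 tail=2 count=1
After op 5 (write(18)): arr=[5 20 18 _] head=1 tail=3 count=2
After op 6 (write(9)): arr=[5 20 18 9] head=1 tail=0 count=3
After op 7 (write(12)): arr=[12 20 18 9] head=1 tail=1 count=4
After op 8 (write(6)): arr=[12 6 18 9] head=2 tail=2 count=4
After op 9 (write(4)): arr=[12 6 4 9] head=3 tail=3 count=4
After op 10 (read()): arr=[12 6 4 9] head=0 tail=3 count=3

Answer: 12 6 4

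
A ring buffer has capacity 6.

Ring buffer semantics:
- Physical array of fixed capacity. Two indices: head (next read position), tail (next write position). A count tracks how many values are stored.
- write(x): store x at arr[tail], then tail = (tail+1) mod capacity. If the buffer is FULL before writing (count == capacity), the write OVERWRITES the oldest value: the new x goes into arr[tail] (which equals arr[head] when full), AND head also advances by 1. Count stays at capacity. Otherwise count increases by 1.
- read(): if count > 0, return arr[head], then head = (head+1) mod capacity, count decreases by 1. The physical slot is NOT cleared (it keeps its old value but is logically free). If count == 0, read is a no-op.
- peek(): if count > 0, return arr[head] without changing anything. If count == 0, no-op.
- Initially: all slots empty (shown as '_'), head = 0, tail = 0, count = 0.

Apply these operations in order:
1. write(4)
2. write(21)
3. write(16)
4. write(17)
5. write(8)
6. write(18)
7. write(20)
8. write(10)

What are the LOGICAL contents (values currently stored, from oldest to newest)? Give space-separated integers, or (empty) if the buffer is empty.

After op 1 (write(4)): arr=[4 _ _ _ _ _] head=0 tail=1 count=1
After op 2 (write(21)): arr=[4 21 _ _ _ _] head=0 tail=2 count=2
After op 3 (write(16)): arr=[4 21 16 _ _ _] head=0 tail=3 count=3
After op 4 (write(17)): arr=[4 21 16 17 _ _] head=0 tail=4 count=4
After op 5 (write(8)): arr=[4 21 16 17 8 _] head=0 tail=5 count=5
After op 6 (write(18)): arr=[4 21 16 17 8 18] head=0 tail=0 count=6
After op 7 (write(20)): arr=[20 21 16 17 8 18] head=1 tail=1 count=6
After op 8 (write(10)): arr=[20 10 16 17 8 18] head=2 tail=2 count=6

Answer: 16 17 8 18 20 10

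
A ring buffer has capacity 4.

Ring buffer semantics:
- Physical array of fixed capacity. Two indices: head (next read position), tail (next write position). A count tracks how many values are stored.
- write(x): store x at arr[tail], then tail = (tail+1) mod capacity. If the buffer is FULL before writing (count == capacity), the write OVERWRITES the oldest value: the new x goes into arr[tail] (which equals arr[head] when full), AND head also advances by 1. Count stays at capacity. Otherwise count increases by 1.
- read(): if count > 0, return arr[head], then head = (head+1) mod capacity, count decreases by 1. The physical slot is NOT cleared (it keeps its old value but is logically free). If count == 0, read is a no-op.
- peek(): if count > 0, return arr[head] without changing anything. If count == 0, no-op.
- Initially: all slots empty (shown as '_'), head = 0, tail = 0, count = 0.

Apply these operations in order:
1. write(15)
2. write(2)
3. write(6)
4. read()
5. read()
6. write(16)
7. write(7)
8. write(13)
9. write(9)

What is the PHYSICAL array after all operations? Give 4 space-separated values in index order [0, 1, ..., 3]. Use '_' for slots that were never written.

After op 1 (write(15)): arr=[15 _ _ _] head=0 tail=1 count=1
After op 2 (write(2)): arr=[15 2 _ _] head=0 tail=2 count=2
After op 3 (write(6)): arr=[15 2 6 _] head=0 tail=3 count=3
After op 4 (read()): arr=[15 2 6 _] head=1 tail=3 count=2
After op 5 (read()): arr=[15 2 6 _] head=2 tail=3 count=1
After op 6 (write(16)): arr=[15 2 6 16] head=2 tail=0 count=2
After op 7 (write(7)): arr=[7 2 6 16] head=2 tail=1 count=3
After op 8 (write(13)): arr=[7 13 6 16] head=2 tail=2 count=4
After op 9 (write(9)): arr=[7 13 9 16] head=3 tail=3 count=4

Answer: 7 13 9 16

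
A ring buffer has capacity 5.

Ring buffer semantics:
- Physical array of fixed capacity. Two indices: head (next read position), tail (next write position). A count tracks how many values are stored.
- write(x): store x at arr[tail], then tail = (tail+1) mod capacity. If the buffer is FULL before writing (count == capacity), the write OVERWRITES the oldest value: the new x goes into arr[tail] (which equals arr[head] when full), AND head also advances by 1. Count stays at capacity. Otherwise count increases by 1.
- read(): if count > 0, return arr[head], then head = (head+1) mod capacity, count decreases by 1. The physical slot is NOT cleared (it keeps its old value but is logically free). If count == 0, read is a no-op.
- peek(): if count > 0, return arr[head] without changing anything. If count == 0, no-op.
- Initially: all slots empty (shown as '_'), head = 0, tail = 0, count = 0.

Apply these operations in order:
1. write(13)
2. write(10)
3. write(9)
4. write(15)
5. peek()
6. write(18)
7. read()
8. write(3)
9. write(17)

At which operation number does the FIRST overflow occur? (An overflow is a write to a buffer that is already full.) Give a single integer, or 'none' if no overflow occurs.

Answer: 9

Derivation:
After op 1 (write(13)): arr=[13 _ _ _ _] head=0 tail=1 count=1
After op 2 (write(10)): arr=[13 10 _ _ _] head=0 tail=2 count=2
After op 3 (write(9)): arr=[13 10 9 _ _] head=0 tail=3 count=3
After op 4 (write(15)): arr=[13 10 9 15 _] head=0 tail=4 count=4
After op 5 (peek()): arr=[13 10 9 15 _] head=0 tail=4 count=4
After op 6 (write(18)): arr=[13 10 9 15 18] head=0 tail=0 count=5
After op 7 (read()): arr=[13 10 9 15 18] head=1 tail=0 count=4
After op 8 (write(3)): arr=[3 10 9 15 18] head=1 tail=1 count=5
After op 9 (write(17)): arr=[3 17 9 15 18] head=2 tail=2 count=5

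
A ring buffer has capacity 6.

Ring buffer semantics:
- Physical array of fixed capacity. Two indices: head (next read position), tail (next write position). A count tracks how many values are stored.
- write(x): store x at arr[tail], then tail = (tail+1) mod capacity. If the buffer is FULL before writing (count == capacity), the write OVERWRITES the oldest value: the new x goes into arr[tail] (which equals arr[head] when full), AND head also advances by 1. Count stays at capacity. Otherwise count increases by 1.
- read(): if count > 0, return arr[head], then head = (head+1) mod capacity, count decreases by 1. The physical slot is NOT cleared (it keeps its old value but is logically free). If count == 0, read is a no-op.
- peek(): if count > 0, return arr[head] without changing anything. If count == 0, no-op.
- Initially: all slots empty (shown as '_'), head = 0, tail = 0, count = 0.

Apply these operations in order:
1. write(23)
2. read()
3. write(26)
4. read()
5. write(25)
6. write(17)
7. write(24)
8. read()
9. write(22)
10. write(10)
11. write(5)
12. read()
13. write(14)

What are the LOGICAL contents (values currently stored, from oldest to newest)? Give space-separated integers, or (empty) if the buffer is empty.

Answer: 24 22 10 5 14

Derivation:
After op 1 (write(23)): arr=[23 _ _ _ _ _] head=0 tail=1 count=1
After op 2 (read()): arr=[23 _ _ _ _ _] head=1 tail=1 count=0
After op 3 (write(26)): arr=[23 26 _ _ _ _] head=1 tail=2 count=1
After op 4 (read()): arr=[23 26 _ _ _ _] head=2 tail=2 count=0
After op 5 (write(25)): arr=[23 26 25 _ _ _] head=2 tail=3 count=1
After op 6 (write(17)): arr=[23 26 25 17 _ _] head=2 tail=4 count=2
After op 7 (write(24)): arr=[23 26 25 17 24 _] head=2 tail=5 count=3
After op 8 (read()): arr=[23 26 25 17 24 _] head=3 tail=5 count=2
After op 9 (write(22)): arr=[23 26 25 17 24 22] head=3 tail=0 count=3
After op 10 (write(10)): arr=[10 26 25 17 24 22] head=3 tail=1 count=4
After op 11 (write(5)): arr=[10 5 25 17 24 22] head=3 tail=2 count=5
After op 12 (read()): arr=[10 5 25 17 24 22] head=4 tail=2 count=4
After op 13 (write(14)): arr=[10 5 14 17 24 22] head=4 tail=3 count=5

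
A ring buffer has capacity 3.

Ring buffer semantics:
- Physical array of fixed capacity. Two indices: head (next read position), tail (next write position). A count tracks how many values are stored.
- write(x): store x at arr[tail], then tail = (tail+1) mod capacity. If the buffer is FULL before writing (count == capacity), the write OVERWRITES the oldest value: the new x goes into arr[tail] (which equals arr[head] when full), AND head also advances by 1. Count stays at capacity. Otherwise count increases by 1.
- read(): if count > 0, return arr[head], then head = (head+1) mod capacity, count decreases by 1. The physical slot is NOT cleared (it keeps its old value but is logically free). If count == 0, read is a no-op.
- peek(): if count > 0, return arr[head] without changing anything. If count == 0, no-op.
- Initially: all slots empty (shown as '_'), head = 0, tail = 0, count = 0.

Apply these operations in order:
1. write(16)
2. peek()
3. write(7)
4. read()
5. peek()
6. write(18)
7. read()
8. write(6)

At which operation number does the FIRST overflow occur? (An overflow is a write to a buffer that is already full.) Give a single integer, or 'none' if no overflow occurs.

After op 1 (write(16)): arr=[16 _ _] head=0 tail=1 count=1
After op 2 (peek()): arr=[16 _ _] head=0 tail=1 count=1
After op 3 (write(7)): arr=[16 7 _] head=0 tail=2 count=2
After op 4 (read()): arr=[16 7 _] head=1 tail=2 count=1
After op 5 (peek()): arr=[16 7 _] head=1 tail=2 count=1
After op 6 (write(18)): arr=[16 7 18] head=1 tail=0 count=2
After op 7 (read()): arr=[16 7 18] head=2 tail=0 count=1
After op 8 (write(6)): arr=[6 7 18] head=2 tail=1 count=2

Answer: none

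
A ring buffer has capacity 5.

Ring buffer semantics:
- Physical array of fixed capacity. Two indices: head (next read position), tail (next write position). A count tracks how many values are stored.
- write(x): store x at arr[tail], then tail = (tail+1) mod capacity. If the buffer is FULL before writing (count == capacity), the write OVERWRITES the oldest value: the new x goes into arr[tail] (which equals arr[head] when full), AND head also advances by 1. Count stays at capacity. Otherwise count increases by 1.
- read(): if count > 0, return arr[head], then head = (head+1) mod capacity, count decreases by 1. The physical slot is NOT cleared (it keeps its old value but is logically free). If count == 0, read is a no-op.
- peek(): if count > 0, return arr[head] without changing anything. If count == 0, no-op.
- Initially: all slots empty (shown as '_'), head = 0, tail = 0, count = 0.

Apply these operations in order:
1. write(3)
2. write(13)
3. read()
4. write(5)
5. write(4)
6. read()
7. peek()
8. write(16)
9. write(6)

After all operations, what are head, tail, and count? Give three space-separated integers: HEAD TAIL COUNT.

After op 1 (write(3)): arr=[3 _ _ _ _] head=0 tail=1 count=1
After op 2 (write(13)): arr=[3 13 _ _ _] head=0 tail=2 count=2
After op 3 (read()): arr=[3 13 _ _ _] head=1 tail=2 count=1
After op 4 (write(5)): arr=[3 13 5 _ _] head=1 tail=3 count=2
After op 5 (write(4)): arr=[3 13 5 4 _] head=1 tail=4 count=3
After op 6 (read()): arr=[3 13 5 4 _] head=2 tail=4 count=2
After op 7 (peek()): arr=[3 13 5 4 _] head=2 tail=4 count=2
After op 8 (write(16)): arr=[3 13 5 4 16] head=2 tail=0 count=3
After op 9 (write(6)): arr=[6 13 5 4 16] head=2 tail=1 count=4

Answer: 2 1 4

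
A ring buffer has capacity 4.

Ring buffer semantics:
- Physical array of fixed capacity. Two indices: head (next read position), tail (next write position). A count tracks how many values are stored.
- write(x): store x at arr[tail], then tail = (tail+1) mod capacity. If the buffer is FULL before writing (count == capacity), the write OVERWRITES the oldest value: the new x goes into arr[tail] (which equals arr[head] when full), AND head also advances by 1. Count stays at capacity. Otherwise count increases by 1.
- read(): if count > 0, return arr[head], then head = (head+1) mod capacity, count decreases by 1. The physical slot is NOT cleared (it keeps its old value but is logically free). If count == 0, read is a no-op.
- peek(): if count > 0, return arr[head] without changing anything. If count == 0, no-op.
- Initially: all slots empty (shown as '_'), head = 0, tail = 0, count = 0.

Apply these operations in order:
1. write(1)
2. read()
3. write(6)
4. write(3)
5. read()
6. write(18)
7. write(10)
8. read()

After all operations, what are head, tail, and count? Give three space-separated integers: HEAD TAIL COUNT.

After op 1 (write(1)): arr=[1 _ _ _] head=0 tail=1 count=1
After op 2 (read()): arr=[1 _ _ _] head=1 tail=1 count=0
After op 3 (write(6)): arr=[1 6 _ _] head=1 tail=2 count=1
After op 4 (write(3)): arr=[1 6 3 _] head=1 tail=3 count=2
After op 5 (read()): arr=[1 6 3 _] head=2 tail=3 count=1
After op 6 (write(18)): arr=[1 6 3 18] head=2 tail=0 count=2
After op 7 (write(10)): arr=[10 6 3 18] head=2 tail=1 count=3
After op 8 (read()): arr=[10 6 3 18] head=3 tail=1 count=2

Answer: 3 1 2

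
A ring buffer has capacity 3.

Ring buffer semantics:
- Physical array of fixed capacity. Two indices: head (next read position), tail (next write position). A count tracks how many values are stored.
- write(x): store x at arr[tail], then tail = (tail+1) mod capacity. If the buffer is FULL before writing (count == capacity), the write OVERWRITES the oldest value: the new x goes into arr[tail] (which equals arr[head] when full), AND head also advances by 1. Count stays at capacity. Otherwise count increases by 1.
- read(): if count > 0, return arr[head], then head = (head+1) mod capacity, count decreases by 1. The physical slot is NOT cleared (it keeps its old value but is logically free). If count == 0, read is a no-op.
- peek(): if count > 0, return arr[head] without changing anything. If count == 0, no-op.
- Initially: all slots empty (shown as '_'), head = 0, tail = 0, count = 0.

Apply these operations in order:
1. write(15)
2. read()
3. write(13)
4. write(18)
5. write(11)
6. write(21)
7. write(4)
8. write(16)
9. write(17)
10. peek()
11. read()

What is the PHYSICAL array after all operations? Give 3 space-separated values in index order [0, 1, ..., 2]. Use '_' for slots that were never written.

Answer: 16 17 4

Derivation:
After op 1 (write(15)): arr=[15 _ _] head=0 tail=1 count=1
After op 2 (read()): arr=[15 _ _] head=1 tail=1 count=0
After op 3 (write(13)): arr=[15 13 _] head=1 tail=2 count=1
After op 4 (write(18)): arr=[15 13 18] head=1 tail=0 count=2
After op 5 (write(11)): arr=[11 13 18] head=1 tail=1 count=3
After op 6 (write(21)): arr=[11 21 18] head=2 tail=2 count=3
After op 7 (write(4)): arr=[11 21 4] head=0 tail=0 count=3
After op 8 (write(16)): arr=[16 21 4] head=1 tail=1 count=3
After op 9 (write(17)): arr=[16 17 4] head=2 tail=2 count=3
After op 10 (peek()): arr=[16 17 4] head=2 tail=2 count=3
After op 11 (read()): arr=[16 17 4] head=0 tail=2 count=2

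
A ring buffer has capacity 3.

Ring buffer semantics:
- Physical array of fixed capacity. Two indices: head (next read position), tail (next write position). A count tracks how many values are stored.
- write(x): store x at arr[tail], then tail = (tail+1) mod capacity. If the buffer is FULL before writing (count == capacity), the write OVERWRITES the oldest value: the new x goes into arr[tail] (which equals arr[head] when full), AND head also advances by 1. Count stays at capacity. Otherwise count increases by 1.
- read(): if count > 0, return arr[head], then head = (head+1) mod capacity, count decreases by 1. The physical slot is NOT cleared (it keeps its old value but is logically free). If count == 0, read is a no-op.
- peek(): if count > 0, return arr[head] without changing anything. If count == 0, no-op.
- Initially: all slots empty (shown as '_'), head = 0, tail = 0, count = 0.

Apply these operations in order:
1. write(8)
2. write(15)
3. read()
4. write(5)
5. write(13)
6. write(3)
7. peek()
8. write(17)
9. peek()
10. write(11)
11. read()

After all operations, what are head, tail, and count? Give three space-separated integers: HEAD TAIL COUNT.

Answer: 2 1 2

Derivation:
After op 1 (write(8)): arr=[8 _ _] head=0 tail=1 count=1
After op 2 (write(15)): arr=[8 15 _] head=0 tail=2 count=2
After op 3 (read()): arr=[8 15 _] head=1 tail=2 count=1
After op 4 (write(5)): arr=[8 15 5] head=1 tail=0 count=2
After op 5 (write(13)): arr=[13 15 5] head=1 tail=1 count=3
After op 6 (write(3)): arr=[13 3 5] head=2 tail=2 count=3
After op 7 (peek()): arr=[13 3 5] head=2 tail=2 count=3
After op 8 (write(17)): arr=[13 3 17] head=0 tail=0 count=3
After op 9 (peek()): arr=[13 3 17] head=0 tail=0 count=3
After op 10 (write(11)): arr=[11 3 17] head=1 tail=1 count=3
After op 11 (read()): arr=[11 3 17] head=2 tail=1 count=2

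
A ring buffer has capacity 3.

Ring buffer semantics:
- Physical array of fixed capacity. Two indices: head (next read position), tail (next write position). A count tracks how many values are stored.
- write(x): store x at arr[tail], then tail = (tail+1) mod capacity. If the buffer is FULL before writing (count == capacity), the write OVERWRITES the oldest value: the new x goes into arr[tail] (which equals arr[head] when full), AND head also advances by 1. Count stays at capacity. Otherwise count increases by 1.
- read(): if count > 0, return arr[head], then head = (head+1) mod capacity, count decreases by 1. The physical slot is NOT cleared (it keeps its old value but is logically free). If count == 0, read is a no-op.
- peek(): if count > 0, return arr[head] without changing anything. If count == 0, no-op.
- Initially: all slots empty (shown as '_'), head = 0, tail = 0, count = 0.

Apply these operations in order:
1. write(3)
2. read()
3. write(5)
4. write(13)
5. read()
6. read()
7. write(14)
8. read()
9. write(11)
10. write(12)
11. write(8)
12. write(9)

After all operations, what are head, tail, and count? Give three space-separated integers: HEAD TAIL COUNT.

After op 1 (write(3)): arr=[3 _ _] head=0 tail=1 count=1
After op 2 (read()): arr=[3 _ _] head=1 tail=1 count=0
After op 3 (write(5)): arr=[3 5 _] head=1 tail=2 count=1
After op 4 (write(13)): arr=[3 5 13] head=1 tail=0 count=2
After op 5 (read()): arr=[3 5 13] head=2 tail=0 count=1
After op 6 (read()): arr=[3 5 13] head=0 tail=0 count=0
After op 7 (write(14)): arr=[14 5 13] head=0 tail=1 count=1
After op 8 (read()): arr=[14 5 13] head=1 tail=1 count=0
After op 9 (write(11)): arr=[14 11 13] head=1 tail=2 count=1
After op 10 (write(12)): arr=[14 11 12] head=1 tail=0 count=2
After op 11 (write(8)): arr=[8 11 12] head=1 tail=1 count=3
After op 12 (write(9)): arr=[8 9 12] head=2 tail=2 count=3

Answer: 2 2 3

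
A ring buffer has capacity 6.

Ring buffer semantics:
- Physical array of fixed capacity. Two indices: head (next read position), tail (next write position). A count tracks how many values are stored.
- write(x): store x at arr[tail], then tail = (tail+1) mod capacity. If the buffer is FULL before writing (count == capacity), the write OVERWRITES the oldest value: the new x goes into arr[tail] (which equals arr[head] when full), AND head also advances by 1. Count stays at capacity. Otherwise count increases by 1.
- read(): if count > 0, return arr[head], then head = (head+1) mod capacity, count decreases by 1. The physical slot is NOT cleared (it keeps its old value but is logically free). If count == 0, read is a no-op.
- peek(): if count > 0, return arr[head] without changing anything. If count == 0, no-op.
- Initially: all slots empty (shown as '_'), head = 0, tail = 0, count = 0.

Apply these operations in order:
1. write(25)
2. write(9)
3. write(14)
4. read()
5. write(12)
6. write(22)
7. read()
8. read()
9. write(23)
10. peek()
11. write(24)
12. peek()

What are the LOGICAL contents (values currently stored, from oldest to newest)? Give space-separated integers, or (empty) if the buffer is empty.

After op 1 (write(25)): arr=[25 _ _ _ _ _] head=0 tail=1 count=1
After op 2 (write(9)): arr=[25 9 _ _ _ _] head=0 tail=2 count=2
After op 3 (write(14)): arr=[25 9 14 _ _ _] head=0 tail=3 count=3
After op 4 (read()): arr=[25 9 14 _ _ _] head=1 tail=3 count=2
After op 5 (write(12)): arr=[25 9 14 12 _ _] head=1 tail=4 count=3
After op 6 (write(22)): arr=[25 9 14 12 22 _] head=1 tail=5 count=4
After op 7 (read()): arr=[25 9 14 12 22 _] head=2 tail=5 count=3
After op 8 (read()): arr=[25 9 14 12 22 _] head=3 tail=5 count=2
After op 9 (write(23)): arr=[25 9 14 12 22 23] head=3 tail=0 count=3
After op 10 (peek()): arr=[25 9 14 12 22 23] head=3 tail=0 count=3
After op 11 (write(24)): arr=[24 9 14 12 22 23] head=3 tail=1 count=4
After op 12 (peek()): arr=[24 9 14 12 22 23] head=3 tail=1 count=4

Answer: 12 22 23 24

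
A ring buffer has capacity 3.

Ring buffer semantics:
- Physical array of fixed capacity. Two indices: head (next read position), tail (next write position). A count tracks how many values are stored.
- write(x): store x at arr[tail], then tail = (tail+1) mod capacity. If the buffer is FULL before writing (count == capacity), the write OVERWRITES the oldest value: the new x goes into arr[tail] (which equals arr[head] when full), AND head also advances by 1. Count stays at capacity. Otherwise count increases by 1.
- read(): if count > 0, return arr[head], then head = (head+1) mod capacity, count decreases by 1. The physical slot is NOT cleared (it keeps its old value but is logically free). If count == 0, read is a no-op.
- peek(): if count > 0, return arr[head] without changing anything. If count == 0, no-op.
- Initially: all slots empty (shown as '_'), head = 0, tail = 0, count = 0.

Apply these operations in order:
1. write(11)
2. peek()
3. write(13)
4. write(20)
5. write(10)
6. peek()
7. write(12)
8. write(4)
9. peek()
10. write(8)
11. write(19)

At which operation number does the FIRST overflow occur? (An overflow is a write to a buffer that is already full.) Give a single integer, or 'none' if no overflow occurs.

Answer: 5

Derivation:
After op 1 (write(11)): arr=[11 _ _] head=0 tail=1 count=1
After op 2 (peek()): arr=[11 _ _] head=0 tail=1 count=1
After op 3 (write(13)): arr=[11 13 _] head=0 tail=2 count=2
After op 4 (write(20)): arr=[11 13 20] head=0 tail=0 count=3
After op 5 (write(10)): arr=[10 13 20] head=1 tail=1 count=3
After op 6 (peek()): arr=[10 13 20] head=1 tail=1 count=3
After op 7 (write(12)): arr=[10 12 20] head=2 tail=2 count=3
After op 8 (write(4)): arr=[10 12 4] head=0 tail=0 count=3
After op 9 (peek()): arr=[10 12 4] head=0 tail=0 count=3
After op 10 (write(8)): arr=[8 12 4] head=1 tail=1 count=3
After op 11 (write(19)): arr=[8 19 4] head=2 tail=2 count=3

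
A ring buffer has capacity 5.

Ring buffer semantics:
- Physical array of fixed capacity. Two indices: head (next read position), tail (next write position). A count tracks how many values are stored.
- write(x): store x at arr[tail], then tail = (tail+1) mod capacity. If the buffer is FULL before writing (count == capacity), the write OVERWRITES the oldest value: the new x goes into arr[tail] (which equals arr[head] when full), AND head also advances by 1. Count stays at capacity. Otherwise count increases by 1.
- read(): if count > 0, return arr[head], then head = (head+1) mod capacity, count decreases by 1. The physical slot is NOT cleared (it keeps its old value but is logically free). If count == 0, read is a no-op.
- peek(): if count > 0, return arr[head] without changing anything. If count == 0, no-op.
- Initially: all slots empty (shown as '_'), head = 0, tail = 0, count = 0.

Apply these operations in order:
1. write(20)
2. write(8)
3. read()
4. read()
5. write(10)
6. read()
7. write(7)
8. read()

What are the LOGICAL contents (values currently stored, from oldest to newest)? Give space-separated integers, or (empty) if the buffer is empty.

After op 1 (write(20)): arr=[20 _ _ _ _] head=0 tail=1 count=1
After op 2 (write(8)): arr=[20 8 _ _ _] head=0 tail=2 count=2
After op 3 (read()): arr=[20 8 _ _ _] head=1 tail=2 count=1
After op 4 (read()): arr=[20 8 _ _ _] head=2 tail=2 count=0
After op 5 (write(10)): arr=[20 8 10 _ _] head=2 tail=3 count=1
After op 6 (read()): arr=[20 8 10 _ _] head=3 tail=3 count=0
After op 7 (write(7)): arr=[20 8 10 7 _] head=3 tail=4 count=1
After op 8 (read()): arr=[20 8 10 7 _] head=4 tail=4 count=0

Answer: (empty)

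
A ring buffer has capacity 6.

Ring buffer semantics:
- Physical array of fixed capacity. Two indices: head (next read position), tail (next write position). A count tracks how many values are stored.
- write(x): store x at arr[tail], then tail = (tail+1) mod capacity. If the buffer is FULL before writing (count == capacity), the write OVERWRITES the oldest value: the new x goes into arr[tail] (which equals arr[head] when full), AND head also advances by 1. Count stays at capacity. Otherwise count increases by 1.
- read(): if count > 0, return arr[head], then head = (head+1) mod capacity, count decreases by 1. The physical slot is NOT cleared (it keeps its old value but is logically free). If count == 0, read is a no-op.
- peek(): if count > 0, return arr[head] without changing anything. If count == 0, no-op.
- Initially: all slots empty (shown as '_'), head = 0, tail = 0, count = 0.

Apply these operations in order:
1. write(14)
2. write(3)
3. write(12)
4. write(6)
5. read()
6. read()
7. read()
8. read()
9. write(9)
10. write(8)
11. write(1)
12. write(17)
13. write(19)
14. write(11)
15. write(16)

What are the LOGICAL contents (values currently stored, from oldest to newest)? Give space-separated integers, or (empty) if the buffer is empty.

After op 1 (write(14)): arr=[14 _ _ _ _ _] head=0 tail=1 count=1
After op 2 (write(3)): arr=[14 3 _ _ _ _] head=0 tail=2 count=2
After op 3 (write(12)): arr=[14 3 12 _ _ _] head=0 tail=3 count=3
After op 4 (write(6)): arr=[14 3 12 6 _ _] head=0 tail=4 count=4
After op 5 (read()): arr=[14 3 12 6 _ _] head=1 tail=4 count=3
After op 6 (read()): arr=[14 3 12 6 _ _] head=2 tail=4 count=2
After op 7 (read()): arr=[14 3 12 6 _ _] head=3 tail=4 count=1
After op 8 (read()): arr=[14 3 12 6 _ _] head=4 tail=4 count=0
After op 9 (write(9)): arr=[14 3 12 6 9 _] head=4 tail=5 count=1
After op 10 (write(8)): arr=[14 3 12 6 9 8] head=4 tail=0 count=2
After op 11 (write(1)): arr=[1 3 12 6 9 8] head=4 tail=1 count=3
After op 12 (write(17)): arr=[1 17 12 6 9 8] head=4 tail=2 count=4
After op 13 (write(19)): arr=[1 17 19 6 9 8] head=4 tail=3 count=5
After op 14 (write(11)): arr=[1 17 19 11 9 8] head=4 tail=4 count=6
After op 15 (write(16)): arr=[1 17 19 11 16 8] head=5 tail=5 count=6

Answer: 8 1 17 19 11 16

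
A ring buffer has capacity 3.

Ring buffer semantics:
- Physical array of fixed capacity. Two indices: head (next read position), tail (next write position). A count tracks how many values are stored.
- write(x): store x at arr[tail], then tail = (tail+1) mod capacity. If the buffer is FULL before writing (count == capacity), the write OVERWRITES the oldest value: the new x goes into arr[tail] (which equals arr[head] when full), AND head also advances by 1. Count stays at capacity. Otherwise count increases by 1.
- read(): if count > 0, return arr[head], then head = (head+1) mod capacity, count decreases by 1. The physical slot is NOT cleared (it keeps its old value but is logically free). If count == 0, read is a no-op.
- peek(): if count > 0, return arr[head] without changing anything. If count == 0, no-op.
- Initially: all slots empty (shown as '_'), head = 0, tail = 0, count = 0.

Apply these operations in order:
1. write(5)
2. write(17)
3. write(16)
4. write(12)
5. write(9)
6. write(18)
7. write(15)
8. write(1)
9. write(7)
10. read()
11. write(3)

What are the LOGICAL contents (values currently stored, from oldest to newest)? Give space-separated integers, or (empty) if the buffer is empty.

Answer: 1 7 3

Derivation:
After op 1 (write(5)): arr=[5 _ _] head=0 tail=1 count=1
After op 2 (write(17)): arr=[5 17 _] head=0 tail=2 count=2
After op 3 (write(16)): arr=[5 17 16] head=0 tail=0 count=3
After op 4 (write(12)): arr=[12 17 16] head=1 tail=1 count=3
After op 5 (write(9)): arr=[12 9 16] head=2 tail=2 count=3
After op 6 (write(18)): arr=[12 9 18] head=0 tail=0 count=3
After op 7 (write(15)): arr=[15 9 18] head=1 tail=1 count=3
After op 8 (write(1)): arr=[15 1 18] head=2 tail=2 count=3
After op 9 (write(7)): arr=[15 1 7] head=0 tail=0 count=3
After op 10 (read()): arr=[15 1 7] head=1 tail=0 count=2
After op 11 (write(3)): arr=[3 1 7] head=1 tail=1 count=3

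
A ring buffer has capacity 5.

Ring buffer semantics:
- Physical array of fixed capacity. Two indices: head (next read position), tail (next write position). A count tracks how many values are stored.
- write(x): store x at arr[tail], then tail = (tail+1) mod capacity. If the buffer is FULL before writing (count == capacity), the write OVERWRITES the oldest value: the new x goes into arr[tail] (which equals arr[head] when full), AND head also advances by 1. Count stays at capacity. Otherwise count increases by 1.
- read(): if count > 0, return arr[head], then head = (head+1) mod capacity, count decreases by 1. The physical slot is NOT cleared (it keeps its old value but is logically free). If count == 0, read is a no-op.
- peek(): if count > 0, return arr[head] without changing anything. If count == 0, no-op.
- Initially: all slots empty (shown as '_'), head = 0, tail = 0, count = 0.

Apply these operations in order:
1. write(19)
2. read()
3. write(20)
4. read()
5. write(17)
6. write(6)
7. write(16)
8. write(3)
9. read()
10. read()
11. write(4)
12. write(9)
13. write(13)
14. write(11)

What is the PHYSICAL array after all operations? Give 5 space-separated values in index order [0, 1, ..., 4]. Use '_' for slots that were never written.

Answer: 3 4 9 13 11

Derivation:
After op 1 (write(19)): arr=[19 _ _ _ _] head=0 tail=1 count=1
After op 2 (read()): arr=[19 _ _ _ _] head=1 tail=1 count=0
After op 3 (write(20)): arr=[19 20 _ _ _] head=1 tail=2 count=1
After op 4 (read()): arr=[19 20 _ _ _] head=2 tail=2 count=0
After op 5 (write(17)): arr=[19 20 17 _ _] head=2 tail=3 count=1
After op 6 (write(6)): arr=[19 20 17 6 _] head=2 tail=4 count=2
After op 7 (write(16)): arr=[19 20 17 6 16] head=2 tail=0 count=3
After op 8 (write(3)): arr=[3 20 17 6 16] head=2 tail=1 count=4
After op 9 (read()): arr=[3 20 17 6 16] head=3 tail=1 count=3
After op 10 (read()): arr=[3 20 17 6 16] head=4 tail=1 count=2
After op 11 (write(4)): arr=[3 4 17 6 16] head=4 tail=2 count=3
After op 12 (write(9)): arr=[3 4 9 6 16] head=4 tail=3 count=4
After op 13 (write(13)): arr=[3 4 9 13 16] head=4 tail=4 count=5
After op 14 (write(11)): arr=[3 4 9 13 11] head=0 tail=0 count=5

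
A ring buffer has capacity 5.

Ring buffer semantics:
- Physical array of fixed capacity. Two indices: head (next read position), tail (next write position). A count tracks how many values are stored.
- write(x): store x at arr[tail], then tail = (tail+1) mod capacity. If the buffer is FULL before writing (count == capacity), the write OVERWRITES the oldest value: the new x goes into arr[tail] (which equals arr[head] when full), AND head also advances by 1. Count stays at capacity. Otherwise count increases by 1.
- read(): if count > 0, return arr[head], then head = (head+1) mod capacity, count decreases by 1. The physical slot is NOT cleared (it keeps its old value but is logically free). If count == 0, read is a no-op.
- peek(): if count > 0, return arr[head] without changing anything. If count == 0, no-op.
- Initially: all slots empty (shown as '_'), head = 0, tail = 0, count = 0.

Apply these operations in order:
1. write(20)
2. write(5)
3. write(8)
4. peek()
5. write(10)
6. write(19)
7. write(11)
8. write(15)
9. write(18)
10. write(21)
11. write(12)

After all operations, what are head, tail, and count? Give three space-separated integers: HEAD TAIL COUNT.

After op 1 (write(20)): arr=[20 _ _ _ _] head=0 tail=1 count=1
After op 2 (write(5)): arr=[20 5 _ _ _] head=0 tail=2 count=2
After op 3 (write(8)): arr=[20 5 8 _ _] head=0 tail=3 count=3
After op 4 (peek()): arr=[20 5 8 _ _] head=0 tail=3 count=3
After op 5 (write(10)): arr=[20 5 8 10 _] head=0 tail=4 count=4
After op 6 (write(19)): arr=[20 5 8 10 19] head=0 tail=0 count=5
After op 7 (write(11)): arr=[11 5 8 10 19] head=1 tail=1 count=5
After op 8 (write(15)): arr=[11 15 8 10 19] head=2 tail=2 count=5
After op 9 (write(18)): arr=[11 15 18 10 19] head=3 tail=3 count=5
After op 10 (write(21)): arr=[11 15 18 21 19] head=4 tail=4 count=5
After op 11 (write(12)): arr=[11 15 18 21 12] head=0 tail=0 count=5

Answer: 0 0 5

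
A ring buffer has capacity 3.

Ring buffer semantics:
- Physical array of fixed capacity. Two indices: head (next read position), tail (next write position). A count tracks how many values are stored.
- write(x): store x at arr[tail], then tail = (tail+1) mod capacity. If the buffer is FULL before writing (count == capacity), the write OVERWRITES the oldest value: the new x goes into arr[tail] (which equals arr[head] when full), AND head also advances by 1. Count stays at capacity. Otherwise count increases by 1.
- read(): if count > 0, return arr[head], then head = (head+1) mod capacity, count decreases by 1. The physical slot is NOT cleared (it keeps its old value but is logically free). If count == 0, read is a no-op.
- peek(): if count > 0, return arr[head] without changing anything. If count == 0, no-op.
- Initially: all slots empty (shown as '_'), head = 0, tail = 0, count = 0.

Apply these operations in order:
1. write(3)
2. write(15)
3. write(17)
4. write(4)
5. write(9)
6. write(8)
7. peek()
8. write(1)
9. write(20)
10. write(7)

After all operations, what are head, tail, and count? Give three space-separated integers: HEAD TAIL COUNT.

After op 1 (write(3)): arr=[3 _ _] head=0 tail=1 count=1
After op 2 (write(15)): arr=[3 15 _] head=0 tail=2 count=2
After op 3 (write(17)): arr=[3 15 17] head=0 tail=0 count=3
After op 4 (write(4)): arr=[4 15 17] head=1 tail=1 count=3
After op 5 (write(9)): arr=[4 9 17] head=2 tail=2 count=3
After op 6 (write(8)): arr=[4 9 8] head=0 tail=0 count=3
After op 7 (peek()): arr=[4 9 8] head=0 tail=0 count=3
After op 8 (write(1)): arr=[1 9 8] head=1 tail=1 count=3
After op 9 (write(20)): arr=[1 20 8] head=2 tail=2 count=3
After op 10 (write(7)): arr=[1 20 7] head=0 tail=0 count=3

Answer: 0 0 3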